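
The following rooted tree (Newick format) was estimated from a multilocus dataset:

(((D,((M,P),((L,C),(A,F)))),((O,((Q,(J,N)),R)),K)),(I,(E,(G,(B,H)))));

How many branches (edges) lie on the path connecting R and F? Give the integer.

9

The MRCA of R and F is the node subtending ((D,((M,P),((L,C),(A,F)))),((O,((Q,(J,N)),R)),K)).
From R up to that node: 4 branches. From F up to the same node: 5 branches. Total: 4 + 5 = 9.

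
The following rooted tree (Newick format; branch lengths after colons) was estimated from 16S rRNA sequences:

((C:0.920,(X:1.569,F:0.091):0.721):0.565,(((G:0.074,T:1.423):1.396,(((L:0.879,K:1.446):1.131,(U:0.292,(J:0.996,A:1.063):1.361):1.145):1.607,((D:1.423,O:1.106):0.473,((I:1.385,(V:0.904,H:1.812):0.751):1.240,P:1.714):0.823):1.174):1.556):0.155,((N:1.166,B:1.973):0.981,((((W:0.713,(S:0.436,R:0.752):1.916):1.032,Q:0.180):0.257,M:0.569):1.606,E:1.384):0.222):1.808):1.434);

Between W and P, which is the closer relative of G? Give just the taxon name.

The MRCA of G and P subtends ((G,T),(((L,K),(U,(J,A))),((D,O),((I,(V,H)),P)))) (13 taxa).
The MRCA of G and W subtends (((G,T),(((L,K),(U,(J,A))),((D,O),((I,(V,H)),P)))),((N,B),((((W,(S,R)),Q),M),E))) (21 taxa).
The first is nested inside the second, so G shares a more recent common ancestor with P.

P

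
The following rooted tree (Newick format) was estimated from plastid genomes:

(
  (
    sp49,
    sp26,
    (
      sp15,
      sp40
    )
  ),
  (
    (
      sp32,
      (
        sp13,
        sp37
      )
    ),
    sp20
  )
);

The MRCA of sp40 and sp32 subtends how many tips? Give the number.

The MRCA of sp40 and sp32 is the root, so the clade is the entire tree.
That clade contains 8 terminal taxa: sp13, sp15, sp20, sp26, sp32, sp37, sp40, sp49.

8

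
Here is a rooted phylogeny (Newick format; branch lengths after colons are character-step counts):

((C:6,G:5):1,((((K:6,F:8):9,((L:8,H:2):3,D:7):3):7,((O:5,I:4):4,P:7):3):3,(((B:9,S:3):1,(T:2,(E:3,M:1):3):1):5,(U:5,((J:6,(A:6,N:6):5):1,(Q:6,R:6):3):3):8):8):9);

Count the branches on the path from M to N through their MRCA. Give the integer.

The MRCA of M and N is the node subtending (((B,S),(T,(E,M))),(U,((J,(A,N)),(Q,R)))).
From M up to that node: 4 branches. From N up to the same node: 5 branches. Total: 4 + 5 = 9.

9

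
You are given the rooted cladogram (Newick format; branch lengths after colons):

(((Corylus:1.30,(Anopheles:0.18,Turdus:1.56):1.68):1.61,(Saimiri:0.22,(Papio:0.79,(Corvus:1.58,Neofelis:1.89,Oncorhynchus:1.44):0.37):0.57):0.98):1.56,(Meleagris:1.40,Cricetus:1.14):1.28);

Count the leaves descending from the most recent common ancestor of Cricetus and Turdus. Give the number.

The MRCA of Cricetus and Turdus is the root, so the clade is the entire tree.
That clade contains 10 terminal taxa: Anopheles, Corvus, Corylus, Cricetus, Meleagris, Neofelis, Oncorhynchus, Papio, Saimiri, Turdus.

10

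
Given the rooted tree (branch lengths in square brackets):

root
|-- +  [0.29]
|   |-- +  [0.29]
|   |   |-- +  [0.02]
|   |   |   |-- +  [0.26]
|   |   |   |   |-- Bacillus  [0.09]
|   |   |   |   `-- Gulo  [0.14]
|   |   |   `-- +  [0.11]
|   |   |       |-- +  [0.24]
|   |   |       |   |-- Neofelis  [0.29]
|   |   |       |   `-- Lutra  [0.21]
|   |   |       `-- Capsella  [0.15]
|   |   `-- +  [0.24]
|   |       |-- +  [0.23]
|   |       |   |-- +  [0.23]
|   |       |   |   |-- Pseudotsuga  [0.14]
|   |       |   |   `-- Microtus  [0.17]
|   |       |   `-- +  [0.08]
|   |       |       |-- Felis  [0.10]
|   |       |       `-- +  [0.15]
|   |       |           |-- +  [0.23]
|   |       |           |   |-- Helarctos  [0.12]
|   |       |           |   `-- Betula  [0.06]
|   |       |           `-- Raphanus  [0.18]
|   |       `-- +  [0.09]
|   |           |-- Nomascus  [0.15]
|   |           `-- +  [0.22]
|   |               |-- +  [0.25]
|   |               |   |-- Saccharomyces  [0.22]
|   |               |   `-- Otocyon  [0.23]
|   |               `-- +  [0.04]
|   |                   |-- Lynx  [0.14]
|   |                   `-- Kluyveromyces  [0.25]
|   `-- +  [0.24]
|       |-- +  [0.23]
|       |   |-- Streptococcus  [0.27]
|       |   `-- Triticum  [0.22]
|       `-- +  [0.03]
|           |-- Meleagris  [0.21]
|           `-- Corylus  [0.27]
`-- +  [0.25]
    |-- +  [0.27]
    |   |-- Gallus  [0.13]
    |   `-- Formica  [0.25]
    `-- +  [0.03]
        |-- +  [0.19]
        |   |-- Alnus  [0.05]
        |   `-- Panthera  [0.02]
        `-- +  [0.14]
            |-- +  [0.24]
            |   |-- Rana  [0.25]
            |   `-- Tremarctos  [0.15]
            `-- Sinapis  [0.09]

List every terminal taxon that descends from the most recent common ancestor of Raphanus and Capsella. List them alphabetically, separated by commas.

Tracing Raphanus: it sits inside ((Helarctos,Betula),Raphanus).
Tracing Capsella: it sits inside ((Neofelis,Lutra),Capsella).
The smallest clade enclosing both is (((Bacillus,Gulo),((Neofelis,Lutra),Capsella)),(((Pseudotsuga,Microtus),(Felis,((Helarctos,Betula),Raphanus))),(Nomascus,((Saccharomyces,Otocyon),(Lynx,Kluyveromyces))))); the answer is its 16 terminal taxa in alphabetical order.

Bacillus, Betula, Capsella, Felis, Gulo, Helarctos, Kluyveromyces, Lutra, Lynx, Microtus, Neofelis, Nomascus, Otocyon, Pseudotsuga, Raphanus, Saccharomyces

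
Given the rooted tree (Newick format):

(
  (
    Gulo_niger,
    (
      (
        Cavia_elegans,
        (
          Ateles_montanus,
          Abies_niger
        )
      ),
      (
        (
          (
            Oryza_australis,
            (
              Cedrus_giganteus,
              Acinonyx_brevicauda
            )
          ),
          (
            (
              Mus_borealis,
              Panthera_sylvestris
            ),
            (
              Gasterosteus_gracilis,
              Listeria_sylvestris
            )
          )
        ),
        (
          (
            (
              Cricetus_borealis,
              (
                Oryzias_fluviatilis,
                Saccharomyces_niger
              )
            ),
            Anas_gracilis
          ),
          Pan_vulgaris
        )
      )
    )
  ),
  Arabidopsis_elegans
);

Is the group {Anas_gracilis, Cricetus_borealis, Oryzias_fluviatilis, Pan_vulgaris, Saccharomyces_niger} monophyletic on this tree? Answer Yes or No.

Yes

The most recent common ancestor of these taxa subtends (((Cricetus_borealis,(Oryzias_fluviatilis,Saccharomyces_niger)),Anas_gracilis),Pan_vulgaris).
That clade has exactly 5 tips — every listed taxon and nothing else — so the group is monophyletic.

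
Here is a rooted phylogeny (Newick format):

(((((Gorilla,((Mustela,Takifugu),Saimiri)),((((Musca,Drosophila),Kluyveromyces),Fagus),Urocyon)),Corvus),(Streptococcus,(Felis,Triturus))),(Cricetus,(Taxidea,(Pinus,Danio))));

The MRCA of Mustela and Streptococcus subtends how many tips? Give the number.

The MRCA of Mustela and Streptococcus is the node subtending ((((Gorilla,((Mustela,Takifugu),Saimiri)),((((Musca,Drosophila),Kluyveromyces),Fagus),Urocyon)),Corvus),(Streptococcus,(Felis,Triturus))).
That clade contains 13 terminal taxa: Corvus, Drosophila, Fagus, Felis, Gorilla, Kluyveromyces, Musca, Mustela, Saimiri, Streptococcus, Takifugu, Triturus, Urocyon.

13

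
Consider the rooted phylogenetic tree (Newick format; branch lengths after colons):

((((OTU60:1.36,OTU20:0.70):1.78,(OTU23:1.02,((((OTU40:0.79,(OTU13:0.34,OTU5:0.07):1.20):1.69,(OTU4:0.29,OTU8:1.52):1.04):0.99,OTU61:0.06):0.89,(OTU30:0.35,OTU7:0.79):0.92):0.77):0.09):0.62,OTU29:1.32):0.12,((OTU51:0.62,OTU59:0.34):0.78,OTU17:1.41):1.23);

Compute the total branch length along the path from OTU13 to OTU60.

The path runs OTU13 → … → MRCA → … → OTU60; the MRCA is the node subtending ((OTU60,OTU20),(OTU23,((((OTU40,(OTU13,OTU5)),(OTU4,OTU8)),OTU61),(OTU30,OTU7)))).
Branch lengths along that path: 0.34 + 1.20 + 1.69 + 0.99 + 0.89 + 0.77 + 0.09 + 1.78 + 1.36 = 9.11.

9.11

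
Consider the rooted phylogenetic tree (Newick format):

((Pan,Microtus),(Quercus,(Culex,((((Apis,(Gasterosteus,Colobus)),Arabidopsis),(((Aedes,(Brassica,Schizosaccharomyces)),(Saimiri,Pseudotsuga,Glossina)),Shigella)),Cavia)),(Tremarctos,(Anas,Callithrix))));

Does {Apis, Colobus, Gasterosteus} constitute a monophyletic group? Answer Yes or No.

Yes

The most recent common ancestor of these taxa subtends (Apis,(Gasterosteus,Colobus)).
That clade has exactly 3 tips — every listed taxon and nothing else — so the group is monophyletic.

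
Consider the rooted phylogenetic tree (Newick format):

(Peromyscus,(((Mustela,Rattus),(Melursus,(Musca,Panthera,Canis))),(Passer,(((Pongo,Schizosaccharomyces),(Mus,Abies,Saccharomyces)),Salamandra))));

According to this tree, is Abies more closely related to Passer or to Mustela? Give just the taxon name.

Passer

The MRCA of Abies and Passer subtends (Passer,(((Pongo,Schizosaccharomyces),(Mus,Abies,Saccharomyces)),Salamandra)) (7 taxa).
The MRCA of Abies and Mustela subtends (((Mustela,Rattus),(Melursus,(Musca,Panthera,Canis))),(Passer,(((Pongo,Schizosaccharomyces),(Mus,Abies,Saccharomyces)),Salamandra))) (13 taxa).
The first is nested inside the second, so Abies shares a more recent common ancestor with Passer.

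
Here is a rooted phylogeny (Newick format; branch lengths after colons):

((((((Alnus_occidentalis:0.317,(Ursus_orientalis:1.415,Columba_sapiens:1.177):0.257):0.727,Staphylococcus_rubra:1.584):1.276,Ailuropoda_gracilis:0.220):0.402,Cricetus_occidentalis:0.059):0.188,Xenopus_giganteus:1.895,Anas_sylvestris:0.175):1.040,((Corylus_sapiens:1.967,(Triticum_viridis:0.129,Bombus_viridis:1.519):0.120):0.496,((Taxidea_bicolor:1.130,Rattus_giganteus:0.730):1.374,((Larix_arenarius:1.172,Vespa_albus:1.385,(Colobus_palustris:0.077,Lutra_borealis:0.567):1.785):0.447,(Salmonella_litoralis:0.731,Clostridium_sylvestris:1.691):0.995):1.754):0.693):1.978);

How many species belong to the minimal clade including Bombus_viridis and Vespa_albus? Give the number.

The MRCA of Bombus_viridis and Vespa_albus is the node subtending ((Corylus_sapiens,(Triticum_viridis,Bombus_viridis)),((Taxidea_bicolor,Rattus_giganteus),((Larix_arenarius,Vespa_albus,(Colobus_palustris,Lutra_borealis)),(Salmonella_litoralis,Clostridium_sylvestris)))).
That clade contains 11 terminal taxa: Bombus_viridis, Clostridium_sylvestris, Colobus_palustris, Corylus_sapiens, Larix_arenarius, Lutra_borealis, Rattus_giganteus, Salmonella_litoralis, Taxidea_bicolor, Triticum_viridis, Vespa_albus.

11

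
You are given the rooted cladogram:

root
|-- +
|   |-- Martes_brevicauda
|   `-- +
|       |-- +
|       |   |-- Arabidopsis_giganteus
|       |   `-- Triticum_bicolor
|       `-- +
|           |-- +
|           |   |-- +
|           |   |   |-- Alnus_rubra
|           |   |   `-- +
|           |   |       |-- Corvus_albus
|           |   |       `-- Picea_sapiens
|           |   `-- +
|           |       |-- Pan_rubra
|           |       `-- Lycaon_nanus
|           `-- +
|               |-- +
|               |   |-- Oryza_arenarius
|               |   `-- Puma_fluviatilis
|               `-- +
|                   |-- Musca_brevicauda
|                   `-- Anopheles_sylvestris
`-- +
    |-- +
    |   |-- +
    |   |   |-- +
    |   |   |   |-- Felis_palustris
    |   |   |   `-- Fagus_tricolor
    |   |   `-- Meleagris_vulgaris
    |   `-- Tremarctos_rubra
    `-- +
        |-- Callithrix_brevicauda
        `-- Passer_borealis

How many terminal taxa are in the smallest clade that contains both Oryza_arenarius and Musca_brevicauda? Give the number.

4

The MRCA of Oryza_arenarius and Musca_brevicauda is the node subtending ((Oryza_arenarius,Puma_fluviatilis),(Musca_brevicauda,Anopheles_sylvestris)).
That clade contains 4 terminal taxa: Anopheles_sylvestris, Musca_brevicauda, Oryza_arenarius, Puma_fluviatilis.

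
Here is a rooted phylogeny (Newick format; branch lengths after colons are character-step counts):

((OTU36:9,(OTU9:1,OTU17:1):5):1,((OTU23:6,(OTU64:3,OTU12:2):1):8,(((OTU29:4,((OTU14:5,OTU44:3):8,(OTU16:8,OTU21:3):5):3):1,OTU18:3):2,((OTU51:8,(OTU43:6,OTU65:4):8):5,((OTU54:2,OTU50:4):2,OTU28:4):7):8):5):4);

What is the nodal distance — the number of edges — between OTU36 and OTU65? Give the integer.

The MRCA of OTU36 and OTU65 is the root of the tree.
From OTU36 up to that node: 2 branches. From OTU65 up to the same node: 6 branches. Total: 2 + 6 = 8.

8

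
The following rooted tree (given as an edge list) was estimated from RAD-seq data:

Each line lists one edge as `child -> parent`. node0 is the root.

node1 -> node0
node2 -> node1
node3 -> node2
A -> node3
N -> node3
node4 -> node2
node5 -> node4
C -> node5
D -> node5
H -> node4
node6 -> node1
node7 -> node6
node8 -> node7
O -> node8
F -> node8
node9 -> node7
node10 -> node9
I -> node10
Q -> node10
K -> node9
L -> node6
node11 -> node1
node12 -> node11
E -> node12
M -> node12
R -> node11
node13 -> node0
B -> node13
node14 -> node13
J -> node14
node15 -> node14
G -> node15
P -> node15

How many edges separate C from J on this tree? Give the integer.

8

The MRCA of C and J is the root of the tree.
From C up to that node: 5 branches. From J up to the same node: 3 branches. Total: 5 + 3 = 8.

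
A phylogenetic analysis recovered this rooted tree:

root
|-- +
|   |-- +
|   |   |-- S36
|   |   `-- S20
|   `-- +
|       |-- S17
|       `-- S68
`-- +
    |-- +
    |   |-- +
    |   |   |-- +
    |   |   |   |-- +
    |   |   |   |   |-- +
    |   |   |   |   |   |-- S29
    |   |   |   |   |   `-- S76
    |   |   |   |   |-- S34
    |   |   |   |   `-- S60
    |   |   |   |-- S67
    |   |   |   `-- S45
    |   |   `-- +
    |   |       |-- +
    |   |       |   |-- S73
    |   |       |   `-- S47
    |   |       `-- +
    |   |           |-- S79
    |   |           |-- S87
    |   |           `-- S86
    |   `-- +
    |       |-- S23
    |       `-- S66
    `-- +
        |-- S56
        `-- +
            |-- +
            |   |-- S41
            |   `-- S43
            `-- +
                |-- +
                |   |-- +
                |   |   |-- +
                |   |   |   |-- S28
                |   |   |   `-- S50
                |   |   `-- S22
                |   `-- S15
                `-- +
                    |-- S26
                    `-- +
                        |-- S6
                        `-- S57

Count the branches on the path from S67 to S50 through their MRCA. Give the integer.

The MRCA of S67 and S50 is the node subtending ((((((S29,S76),S34,S60),S67,S45),((S73,S47),(S79,S87,S86))),(S23,S66)),(S56,((S41,S43),((((S28,S50),S22),S15),(S26,(S6,S57)))))).
From S67 up to that node: 4 branches. From S50 up to the same node: 7 branches. Total: 4 + 7 = 11.

11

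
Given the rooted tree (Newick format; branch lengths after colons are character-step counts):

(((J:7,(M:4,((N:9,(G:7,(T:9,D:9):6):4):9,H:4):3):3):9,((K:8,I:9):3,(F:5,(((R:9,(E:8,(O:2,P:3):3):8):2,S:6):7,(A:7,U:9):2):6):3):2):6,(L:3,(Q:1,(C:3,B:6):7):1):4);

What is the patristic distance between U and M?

The path runs U → … → MRCA → … → M; the MRCA is the node subtending ((J,(M,((N,(G,(T,D))),H))),((K,I),(F,(((R,(E,(O,P))),S),(A,U))))).
Branch lengths along that path: 9 + 2 + 6 + 3 + 2 + 9 + 3 + 4 = 38.

38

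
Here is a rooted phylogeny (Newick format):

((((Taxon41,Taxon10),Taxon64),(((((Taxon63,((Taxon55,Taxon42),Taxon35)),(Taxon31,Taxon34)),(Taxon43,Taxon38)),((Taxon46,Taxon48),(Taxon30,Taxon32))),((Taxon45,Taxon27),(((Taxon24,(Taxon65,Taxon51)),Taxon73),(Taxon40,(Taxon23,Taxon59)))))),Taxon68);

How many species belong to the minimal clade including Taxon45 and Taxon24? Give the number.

9

The MRCA of Taxon45 and Taxon24 is the node subtending ((Taxon45,Taxon27),(((Taxon24,(Taxon65,Taxon51)),Taxon73),(Taxon40,(Taxon23,Taxon59)))).
That clade contains 9 terminal taxa: Taxon23, Taxon24, Taxon27, Taxon40, Taxon45, Taxon51, Taxon59, Taxon65, Taxon73.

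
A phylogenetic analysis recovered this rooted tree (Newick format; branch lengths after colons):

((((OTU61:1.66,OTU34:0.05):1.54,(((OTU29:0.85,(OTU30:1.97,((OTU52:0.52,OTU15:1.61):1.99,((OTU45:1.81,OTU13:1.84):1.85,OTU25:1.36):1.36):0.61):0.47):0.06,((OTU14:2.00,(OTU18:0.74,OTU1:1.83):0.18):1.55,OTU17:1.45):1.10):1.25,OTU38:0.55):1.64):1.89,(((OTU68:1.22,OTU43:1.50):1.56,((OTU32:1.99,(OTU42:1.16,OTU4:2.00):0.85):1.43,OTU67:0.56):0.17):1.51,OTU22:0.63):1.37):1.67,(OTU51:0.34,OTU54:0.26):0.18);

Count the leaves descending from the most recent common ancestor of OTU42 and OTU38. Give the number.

21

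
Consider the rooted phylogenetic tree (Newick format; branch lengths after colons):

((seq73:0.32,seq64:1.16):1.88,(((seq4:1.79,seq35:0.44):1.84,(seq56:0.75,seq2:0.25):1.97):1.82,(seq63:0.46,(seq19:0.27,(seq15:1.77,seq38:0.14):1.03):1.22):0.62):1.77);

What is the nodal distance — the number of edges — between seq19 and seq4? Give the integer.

6

The MRCA of seq19 and seq4 is the node subtending (((seq4,seq35),(seq56,seq2)),(seq63,(seq19,(seq15,seq38)))).
From seq19 up to that node: 3 branches. From seq4 up to the same node: 3 branches. Total: 3 + 3 = 6.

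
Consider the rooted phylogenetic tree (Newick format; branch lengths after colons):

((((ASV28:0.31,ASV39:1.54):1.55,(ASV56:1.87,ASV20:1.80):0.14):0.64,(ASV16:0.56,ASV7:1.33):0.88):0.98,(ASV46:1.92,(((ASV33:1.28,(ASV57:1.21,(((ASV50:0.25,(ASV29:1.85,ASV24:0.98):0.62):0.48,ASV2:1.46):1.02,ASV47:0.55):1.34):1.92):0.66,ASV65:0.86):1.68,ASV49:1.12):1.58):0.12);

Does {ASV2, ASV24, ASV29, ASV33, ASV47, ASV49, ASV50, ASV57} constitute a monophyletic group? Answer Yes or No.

No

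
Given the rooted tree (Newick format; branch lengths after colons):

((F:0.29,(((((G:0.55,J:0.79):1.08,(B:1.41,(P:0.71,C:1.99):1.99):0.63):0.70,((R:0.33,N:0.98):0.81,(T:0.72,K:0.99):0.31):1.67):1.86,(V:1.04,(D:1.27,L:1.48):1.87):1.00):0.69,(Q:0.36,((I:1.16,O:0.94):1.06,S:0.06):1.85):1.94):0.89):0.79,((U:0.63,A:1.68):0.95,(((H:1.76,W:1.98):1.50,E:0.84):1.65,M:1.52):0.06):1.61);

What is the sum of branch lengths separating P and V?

The path runs P → … → MRCA → … → V; the MRCA is the node subtending ((((G,J),(B,(P,C))),((R,N),(T,K))),(V,(D,L))).
Branch lengths along that path: 0.71 + 1.99 + 0.63 + 0.70 + 1.86 + 1.00 + 1.04 = 7.93.

7.93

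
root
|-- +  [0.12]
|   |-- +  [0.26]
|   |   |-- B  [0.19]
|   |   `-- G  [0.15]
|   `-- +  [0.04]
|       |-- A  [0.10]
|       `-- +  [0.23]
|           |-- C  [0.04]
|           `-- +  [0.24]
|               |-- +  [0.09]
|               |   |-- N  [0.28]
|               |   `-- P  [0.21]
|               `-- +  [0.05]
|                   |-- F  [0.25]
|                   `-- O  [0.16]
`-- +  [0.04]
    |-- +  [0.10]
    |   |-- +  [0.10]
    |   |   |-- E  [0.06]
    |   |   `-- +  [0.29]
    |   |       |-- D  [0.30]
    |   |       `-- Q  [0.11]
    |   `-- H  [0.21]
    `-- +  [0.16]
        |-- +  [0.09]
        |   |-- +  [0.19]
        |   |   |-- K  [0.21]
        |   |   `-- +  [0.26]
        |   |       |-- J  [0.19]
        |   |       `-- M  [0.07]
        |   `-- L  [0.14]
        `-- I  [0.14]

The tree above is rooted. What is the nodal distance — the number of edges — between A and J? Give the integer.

9

The MRCA of A and J is the root of the tree.
From A up to that node: 3 branches. From J up to the same node: 6 branches. Total: 3 + 6 = 9.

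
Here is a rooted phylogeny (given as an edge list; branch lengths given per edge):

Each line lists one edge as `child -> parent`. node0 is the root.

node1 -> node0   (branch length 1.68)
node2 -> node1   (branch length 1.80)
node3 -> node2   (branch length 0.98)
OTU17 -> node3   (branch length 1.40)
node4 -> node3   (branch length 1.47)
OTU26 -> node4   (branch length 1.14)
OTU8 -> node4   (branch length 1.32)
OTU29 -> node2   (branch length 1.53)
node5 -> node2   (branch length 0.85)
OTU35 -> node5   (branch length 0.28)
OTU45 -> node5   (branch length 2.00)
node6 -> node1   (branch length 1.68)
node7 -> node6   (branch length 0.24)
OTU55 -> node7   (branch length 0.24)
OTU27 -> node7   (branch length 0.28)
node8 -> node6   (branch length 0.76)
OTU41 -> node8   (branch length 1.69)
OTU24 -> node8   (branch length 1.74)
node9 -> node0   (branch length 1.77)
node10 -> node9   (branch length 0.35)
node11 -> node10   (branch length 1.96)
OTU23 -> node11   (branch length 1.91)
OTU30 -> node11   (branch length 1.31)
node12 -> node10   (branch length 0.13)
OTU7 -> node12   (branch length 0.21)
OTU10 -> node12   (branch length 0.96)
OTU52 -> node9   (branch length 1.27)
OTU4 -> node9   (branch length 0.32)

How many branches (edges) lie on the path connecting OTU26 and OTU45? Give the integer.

The MRCA of OTU26 and OTU45 is the node subtending ((OTU17,(OTU26,OTU8)),OTU29,(OTU35,OTU45)).
From OTU26 up to that node: 3 branches. From OTU45 up to the same node: 2 branches. Total: 3 + 2 = 5.

5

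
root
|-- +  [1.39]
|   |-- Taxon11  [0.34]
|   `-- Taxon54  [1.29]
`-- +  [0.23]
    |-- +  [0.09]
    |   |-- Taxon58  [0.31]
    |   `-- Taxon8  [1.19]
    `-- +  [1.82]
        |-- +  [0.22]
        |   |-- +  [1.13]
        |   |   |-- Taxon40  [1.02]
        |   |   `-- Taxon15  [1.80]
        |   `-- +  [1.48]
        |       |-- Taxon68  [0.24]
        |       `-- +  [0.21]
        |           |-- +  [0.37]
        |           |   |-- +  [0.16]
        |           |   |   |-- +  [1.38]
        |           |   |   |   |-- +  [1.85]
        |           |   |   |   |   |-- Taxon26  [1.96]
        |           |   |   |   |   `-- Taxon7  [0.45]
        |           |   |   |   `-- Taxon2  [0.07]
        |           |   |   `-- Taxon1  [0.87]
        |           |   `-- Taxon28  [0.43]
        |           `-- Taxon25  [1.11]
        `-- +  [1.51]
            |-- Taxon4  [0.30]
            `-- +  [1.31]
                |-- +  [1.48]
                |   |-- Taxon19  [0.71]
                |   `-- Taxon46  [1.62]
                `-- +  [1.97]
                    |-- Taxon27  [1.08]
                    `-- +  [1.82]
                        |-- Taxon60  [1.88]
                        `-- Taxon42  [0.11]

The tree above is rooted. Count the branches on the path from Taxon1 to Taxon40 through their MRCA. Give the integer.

The MRCA of Taxon1 and Taxon40 is the node subtending ((Taxon40,Taxon15),(Taxon68,(((((Taxon26,Taxon7),Taxon2),Taxon1),Taxon28),Taxon25))).
From Taxon1 up to that node: 5 branches. From Taxon40 up to the same node: 2 branches. Total: 5 + 2 = 7.

7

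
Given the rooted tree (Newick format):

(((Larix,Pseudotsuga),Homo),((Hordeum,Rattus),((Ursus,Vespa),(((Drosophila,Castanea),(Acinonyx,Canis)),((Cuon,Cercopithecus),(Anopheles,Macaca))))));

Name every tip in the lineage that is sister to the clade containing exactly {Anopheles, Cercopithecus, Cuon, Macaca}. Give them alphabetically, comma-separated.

The clade containing exactly {Anopheles, Cercopithecus, Cuon, Macaca} attaches to the tree at the node subtending (((Drosophila,Castanea),(Acinonyx,Canis)),((Cuon,Cercopithecus),(Anopheles,Macaca))).
The other lineage descending from that same node — the sister group — is ((Drosophila,Castanea),(Acinonyx,Canis)); its 4 tips in alphabetical order are the answer.

Acinonyx, Canis, Castanea, Drosophila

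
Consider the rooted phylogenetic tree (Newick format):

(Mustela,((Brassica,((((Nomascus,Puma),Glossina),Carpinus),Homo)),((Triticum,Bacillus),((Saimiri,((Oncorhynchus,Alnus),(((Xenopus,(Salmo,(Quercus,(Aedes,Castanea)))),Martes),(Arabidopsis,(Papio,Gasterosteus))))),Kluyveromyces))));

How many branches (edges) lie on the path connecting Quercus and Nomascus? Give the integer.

16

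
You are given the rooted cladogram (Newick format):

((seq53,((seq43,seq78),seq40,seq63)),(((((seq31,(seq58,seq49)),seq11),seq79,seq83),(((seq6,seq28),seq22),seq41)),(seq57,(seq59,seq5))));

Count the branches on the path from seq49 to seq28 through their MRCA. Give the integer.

The MRCA of seq49 and seq28 is the node subtending ((((seq31,(seq58,seq49)),seq11),seq79,seq83),(((seq6,seq28),seq22),seq41)).
From seq49 up to that node: 5 branches. From seq28 up to the same node: 4 branches. Total: 5 + 4 = 9.

9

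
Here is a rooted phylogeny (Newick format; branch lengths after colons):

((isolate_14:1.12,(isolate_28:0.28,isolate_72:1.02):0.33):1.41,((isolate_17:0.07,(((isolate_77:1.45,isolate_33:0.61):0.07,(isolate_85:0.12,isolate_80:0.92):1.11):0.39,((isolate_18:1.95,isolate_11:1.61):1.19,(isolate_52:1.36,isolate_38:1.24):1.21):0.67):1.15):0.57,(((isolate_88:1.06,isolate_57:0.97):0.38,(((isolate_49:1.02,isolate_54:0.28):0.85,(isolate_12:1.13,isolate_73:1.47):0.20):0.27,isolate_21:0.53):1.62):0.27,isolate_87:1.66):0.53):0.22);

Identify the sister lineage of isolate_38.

isolate_52

isolate_38 attaches to the tree at the node subtending (isolate_52,isolate_38).
The other lineage descending from that same node — the sister group — is the single tip isolate_52.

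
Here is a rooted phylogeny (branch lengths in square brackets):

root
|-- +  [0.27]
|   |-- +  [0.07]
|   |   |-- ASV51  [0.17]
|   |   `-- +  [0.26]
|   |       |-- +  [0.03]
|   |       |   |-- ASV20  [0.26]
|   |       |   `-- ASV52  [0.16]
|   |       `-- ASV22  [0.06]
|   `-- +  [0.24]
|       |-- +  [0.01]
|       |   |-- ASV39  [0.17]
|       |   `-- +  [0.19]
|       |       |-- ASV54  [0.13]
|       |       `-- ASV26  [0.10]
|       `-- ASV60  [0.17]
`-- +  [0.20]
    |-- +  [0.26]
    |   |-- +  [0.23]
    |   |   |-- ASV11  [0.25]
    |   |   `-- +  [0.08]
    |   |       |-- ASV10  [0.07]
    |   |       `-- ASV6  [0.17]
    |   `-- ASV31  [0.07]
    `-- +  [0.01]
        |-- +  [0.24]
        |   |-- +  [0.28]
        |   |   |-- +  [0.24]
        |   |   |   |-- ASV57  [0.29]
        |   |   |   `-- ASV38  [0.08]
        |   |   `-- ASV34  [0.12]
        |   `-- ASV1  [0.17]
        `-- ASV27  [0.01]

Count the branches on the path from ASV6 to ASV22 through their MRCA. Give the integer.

The MRCA of ASV6 and ASV22 is the root of the tree.
From ASV6 up to that node: 5 branches. From ASV22 up to the same node: 4 branches. Total: 5 + 4 = 9.

9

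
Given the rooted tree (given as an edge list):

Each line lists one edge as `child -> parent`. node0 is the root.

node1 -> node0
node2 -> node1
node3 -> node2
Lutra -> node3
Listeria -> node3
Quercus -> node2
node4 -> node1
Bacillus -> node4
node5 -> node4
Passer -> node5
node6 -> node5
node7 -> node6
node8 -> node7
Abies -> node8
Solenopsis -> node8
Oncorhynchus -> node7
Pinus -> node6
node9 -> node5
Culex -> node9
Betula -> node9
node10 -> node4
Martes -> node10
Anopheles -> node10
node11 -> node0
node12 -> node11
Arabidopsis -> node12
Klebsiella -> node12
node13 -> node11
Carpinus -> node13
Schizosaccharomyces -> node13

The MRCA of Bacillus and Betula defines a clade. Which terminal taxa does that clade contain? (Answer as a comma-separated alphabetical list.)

Abies, Anopheles, Bacillus, Betula, Culex, Martes, Oncorhynchus, Passer, Pinus, Solenopsis

Tracing Bacillus: it sits inside (Bacillus,(Passer,(((Abies,Solenopsis),Oncorhynchus),Pinus),(Culex,Betula)),(Martes,Anopheles)).
Tracing Betula: it sits inside (Culex,Betula).
The smallest clade enclosing both is (Bacillus,(Passer,(((Abies,Solenopsis),Oncorhynchus),Pinus),(Culex,Betula)),(Martes,Anopheles)); the answer is its 10 terminal taxa in alphabetical order.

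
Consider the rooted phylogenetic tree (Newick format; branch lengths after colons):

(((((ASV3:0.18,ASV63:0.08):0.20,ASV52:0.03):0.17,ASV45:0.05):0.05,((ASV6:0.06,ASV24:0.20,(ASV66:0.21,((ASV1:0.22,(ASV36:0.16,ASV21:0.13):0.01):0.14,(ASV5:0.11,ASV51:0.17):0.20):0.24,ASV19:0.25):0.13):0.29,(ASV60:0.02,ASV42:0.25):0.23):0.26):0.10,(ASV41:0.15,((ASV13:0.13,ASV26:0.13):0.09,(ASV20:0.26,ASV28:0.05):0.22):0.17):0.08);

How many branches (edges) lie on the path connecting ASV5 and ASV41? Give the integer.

9

The MRCA of ASV5 and ASV41 is the root of the tree.
From ASV5 up to that node: 7 branches. From ASV41 up to the same node: 2 branches. Total: 7 + 2 = 9.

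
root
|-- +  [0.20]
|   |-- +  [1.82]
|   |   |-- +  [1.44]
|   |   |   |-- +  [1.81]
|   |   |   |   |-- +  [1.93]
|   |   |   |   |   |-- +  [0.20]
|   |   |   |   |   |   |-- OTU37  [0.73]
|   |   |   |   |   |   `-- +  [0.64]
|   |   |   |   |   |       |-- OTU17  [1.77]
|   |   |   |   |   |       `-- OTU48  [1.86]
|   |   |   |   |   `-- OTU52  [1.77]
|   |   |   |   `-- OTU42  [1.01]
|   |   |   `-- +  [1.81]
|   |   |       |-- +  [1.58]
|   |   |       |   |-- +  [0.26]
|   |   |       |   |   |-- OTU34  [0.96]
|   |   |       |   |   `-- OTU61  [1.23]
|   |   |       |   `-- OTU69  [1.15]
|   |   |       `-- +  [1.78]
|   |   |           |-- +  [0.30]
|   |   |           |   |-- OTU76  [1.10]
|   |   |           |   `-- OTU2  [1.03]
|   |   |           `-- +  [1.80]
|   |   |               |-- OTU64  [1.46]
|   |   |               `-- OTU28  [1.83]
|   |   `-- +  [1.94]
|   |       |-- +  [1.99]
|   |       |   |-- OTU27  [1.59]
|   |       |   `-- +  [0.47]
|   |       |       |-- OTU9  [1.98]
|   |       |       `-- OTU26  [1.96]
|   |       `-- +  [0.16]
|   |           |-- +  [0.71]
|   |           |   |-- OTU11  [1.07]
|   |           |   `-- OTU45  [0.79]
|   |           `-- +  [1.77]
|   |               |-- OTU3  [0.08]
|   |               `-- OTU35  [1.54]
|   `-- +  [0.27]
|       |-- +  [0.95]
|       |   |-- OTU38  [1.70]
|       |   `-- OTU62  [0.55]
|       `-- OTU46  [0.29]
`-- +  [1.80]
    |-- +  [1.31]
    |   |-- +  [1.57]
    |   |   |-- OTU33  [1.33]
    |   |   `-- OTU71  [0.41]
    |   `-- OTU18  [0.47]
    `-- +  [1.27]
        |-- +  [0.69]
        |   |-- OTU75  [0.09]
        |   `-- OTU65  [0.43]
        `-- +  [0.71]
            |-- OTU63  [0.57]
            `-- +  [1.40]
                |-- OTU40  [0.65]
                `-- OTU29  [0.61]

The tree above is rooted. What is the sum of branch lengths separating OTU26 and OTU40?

14.21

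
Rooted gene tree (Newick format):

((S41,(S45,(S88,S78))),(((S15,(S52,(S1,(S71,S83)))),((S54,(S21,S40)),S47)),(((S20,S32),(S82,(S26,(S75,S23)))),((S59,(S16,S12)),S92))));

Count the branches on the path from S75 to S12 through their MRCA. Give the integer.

The MRCA of S75 and S12 is the node subtending (((S20,S32),(S82,(S26,(S75,S23)))),((S59,(S16,S12)),S92)).
From S75 up to that node: 5 branches. From S12 up to the same node: 4 branches. Total: 5 + 4 = 9.

9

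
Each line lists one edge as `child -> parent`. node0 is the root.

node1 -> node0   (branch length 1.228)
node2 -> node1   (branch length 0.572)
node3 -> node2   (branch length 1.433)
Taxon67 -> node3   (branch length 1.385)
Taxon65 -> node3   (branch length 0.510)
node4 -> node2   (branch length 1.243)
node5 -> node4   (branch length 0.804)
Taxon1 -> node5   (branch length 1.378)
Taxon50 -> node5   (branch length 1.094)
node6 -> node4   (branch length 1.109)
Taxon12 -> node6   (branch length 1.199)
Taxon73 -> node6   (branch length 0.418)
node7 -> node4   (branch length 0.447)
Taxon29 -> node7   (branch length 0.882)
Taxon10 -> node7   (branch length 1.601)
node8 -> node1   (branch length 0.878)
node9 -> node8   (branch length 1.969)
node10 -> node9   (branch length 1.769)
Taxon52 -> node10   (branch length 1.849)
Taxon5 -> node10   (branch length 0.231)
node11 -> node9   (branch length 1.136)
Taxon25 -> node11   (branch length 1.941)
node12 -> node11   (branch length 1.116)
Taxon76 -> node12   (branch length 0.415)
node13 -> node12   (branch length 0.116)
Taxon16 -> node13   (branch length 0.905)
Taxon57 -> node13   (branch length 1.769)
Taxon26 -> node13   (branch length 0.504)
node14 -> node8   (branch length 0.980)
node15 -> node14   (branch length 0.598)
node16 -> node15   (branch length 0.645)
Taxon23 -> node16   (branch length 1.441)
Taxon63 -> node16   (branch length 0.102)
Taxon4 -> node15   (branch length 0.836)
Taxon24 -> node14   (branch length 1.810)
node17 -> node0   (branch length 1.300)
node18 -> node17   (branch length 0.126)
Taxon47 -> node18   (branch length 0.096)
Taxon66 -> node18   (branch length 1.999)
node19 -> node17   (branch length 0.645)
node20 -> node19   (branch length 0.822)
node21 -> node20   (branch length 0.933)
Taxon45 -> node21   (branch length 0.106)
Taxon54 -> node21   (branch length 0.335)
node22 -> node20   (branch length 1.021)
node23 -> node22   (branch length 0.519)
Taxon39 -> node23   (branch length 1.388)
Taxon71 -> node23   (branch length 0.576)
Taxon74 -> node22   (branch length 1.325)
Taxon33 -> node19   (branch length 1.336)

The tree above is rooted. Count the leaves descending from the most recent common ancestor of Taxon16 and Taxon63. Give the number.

The MRCA of Taxon16 and Taxon63 is the node subtending (((Taxon52,Taxon5),(Taxon25,(Taxon76,(Taxon16,Taxon57,Taxon26)))),(((Taxon23,Taxon63),Taxon4),Taxon24)).
That clade contains 11 terminal taxa: Taxon16, Taxon23, Taxon24, Taxon25, Taxon26, Taxon4, Taxon5, Taxon52, Taxon57, Taxon63, Taxon76.

11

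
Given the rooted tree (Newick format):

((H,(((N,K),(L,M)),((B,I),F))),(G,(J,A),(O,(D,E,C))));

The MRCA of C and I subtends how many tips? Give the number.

15

The MRCA of C and I is the root, so the clade is the entire tree.
That clade contains 15 terminal taxa: A, B, C, D, E, F, G, H, I, J, K, L, M, N, O.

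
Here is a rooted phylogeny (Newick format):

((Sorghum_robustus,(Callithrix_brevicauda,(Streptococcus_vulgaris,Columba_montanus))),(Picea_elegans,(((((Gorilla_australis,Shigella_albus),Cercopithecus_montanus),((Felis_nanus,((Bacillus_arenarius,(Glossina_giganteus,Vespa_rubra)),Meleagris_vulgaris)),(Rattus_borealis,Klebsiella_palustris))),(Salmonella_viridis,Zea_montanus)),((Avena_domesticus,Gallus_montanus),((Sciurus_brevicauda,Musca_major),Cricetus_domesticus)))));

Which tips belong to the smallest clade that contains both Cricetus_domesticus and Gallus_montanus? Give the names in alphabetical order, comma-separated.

Tracing Cricetus_domesticus: it sits inside ((Sciurus_brevicauda,Musca_major),Cricetus_domesticus).
Tracing Gallus_montanus: it sits inside (Avena_domesticus,Gallus_montanus).
The smallest clade enclosing both is ((Avena_domesticus,Gallus_montanus),((Sciurus_brevicauda,Musca_major),Cricetus_domesticus)); the answer is its 5 terminal taxa in alphabetical order.

Avena_domesticus, Cricetus_domesticus, Gallus_montanus, Musca_major, Sciurus_brevicauda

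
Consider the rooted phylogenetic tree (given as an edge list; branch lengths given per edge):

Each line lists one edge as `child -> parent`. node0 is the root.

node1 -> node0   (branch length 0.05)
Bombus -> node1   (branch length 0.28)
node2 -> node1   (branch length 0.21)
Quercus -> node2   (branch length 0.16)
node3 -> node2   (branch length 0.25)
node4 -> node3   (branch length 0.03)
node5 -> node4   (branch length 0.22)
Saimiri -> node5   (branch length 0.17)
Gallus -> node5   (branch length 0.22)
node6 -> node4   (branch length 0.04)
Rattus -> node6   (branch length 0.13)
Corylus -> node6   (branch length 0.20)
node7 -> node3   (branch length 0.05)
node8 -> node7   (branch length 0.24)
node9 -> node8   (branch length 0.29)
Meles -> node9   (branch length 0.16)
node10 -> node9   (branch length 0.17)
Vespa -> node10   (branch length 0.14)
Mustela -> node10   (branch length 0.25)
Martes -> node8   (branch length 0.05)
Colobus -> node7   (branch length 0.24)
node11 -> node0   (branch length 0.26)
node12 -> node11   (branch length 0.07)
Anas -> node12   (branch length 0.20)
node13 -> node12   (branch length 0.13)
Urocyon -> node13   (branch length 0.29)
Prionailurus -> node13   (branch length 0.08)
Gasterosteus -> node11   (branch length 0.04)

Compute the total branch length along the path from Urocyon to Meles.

2.00

The path runs Urocyon → … → MRCA → … → Meles; the MRCA is the root of the tree.
Branch lengths along that path: 0.29 + 0.13 + 0.07 + 0.26 + 0.05 + 0.21 + 0.25 + 0.05 + 0.24 + 0.29 + 0.16 = 2.00.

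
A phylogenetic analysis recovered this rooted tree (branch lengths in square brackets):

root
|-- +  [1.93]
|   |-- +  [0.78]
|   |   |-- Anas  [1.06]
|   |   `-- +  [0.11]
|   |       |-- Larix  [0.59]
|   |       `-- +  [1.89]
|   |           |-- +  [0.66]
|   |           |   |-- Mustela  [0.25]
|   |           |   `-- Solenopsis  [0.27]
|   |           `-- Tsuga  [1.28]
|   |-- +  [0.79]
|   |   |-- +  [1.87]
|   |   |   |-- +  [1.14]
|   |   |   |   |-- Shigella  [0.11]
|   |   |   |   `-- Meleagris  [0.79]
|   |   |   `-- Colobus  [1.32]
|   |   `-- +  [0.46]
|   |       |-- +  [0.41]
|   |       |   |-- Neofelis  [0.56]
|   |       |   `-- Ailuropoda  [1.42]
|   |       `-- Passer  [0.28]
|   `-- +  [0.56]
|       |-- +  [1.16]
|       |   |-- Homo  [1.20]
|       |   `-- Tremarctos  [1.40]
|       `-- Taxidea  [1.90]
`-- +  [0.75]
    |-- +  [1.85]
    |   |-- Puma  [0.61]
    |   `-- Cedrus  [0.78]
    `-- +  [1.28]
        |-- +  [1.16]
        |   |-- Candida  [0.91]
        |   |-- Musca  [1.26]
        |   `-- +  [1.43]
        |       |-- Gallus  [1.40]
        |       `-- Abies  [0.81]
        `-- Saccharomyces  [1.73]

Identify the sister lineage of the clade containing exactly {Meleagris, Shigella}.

The clade containing exactly {Meleagris, Shigella} attaches to the tree at the node subtending ((Shigella,Meleagris),Colobus).
The other lineage descending from that same node — the sister group — is the single tip Colobus.

Colobus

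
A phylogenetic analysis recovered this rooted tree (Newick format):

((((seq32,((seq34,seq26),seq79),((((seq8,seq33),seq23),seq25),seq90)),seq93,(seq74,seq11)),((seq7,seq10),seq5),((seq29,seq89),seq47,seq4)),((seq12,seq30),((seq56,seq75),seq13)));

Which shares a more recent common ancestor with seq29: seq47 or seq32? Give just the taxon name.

seq47

The MRCA of seq29 and seq47 subtends ((seq29,seq89),seq47,seq4) (4 taxa).
The MRCA of seq29 and seq32 subtends (((seq32,((seq34,seq26),seq79),((((seq8,seq33),seq23),seq25),seq90)),seq93,(seq74,seq11)),((seq7,seq10),seq5),((seq29,seq89),seq47,seq4)) (19 taxa).
The first is nested inside the second, so seq29 shares a more recent common ancestor with seq47.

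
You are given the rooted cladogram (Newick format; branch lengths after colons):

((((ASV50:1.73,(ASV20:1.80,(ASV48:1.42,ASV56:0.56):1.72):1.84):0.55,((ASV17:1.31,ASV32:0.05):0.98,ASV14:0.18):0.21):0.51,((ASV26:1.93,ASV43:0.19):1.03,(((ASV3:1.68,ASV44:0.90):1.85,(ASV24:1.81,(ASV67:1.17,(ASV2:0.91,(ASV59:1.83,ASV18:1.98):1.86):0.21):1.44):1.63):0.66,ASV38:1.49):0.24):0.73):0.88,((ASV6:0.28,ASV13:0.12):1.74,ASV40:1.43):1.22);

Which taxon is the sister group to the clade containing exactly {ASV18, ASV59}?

The clade containing exactly {ASV18, ASV59} attaches to the tree at the node subtending (ASV2,(ASV59,ASV18)).
The other lineage descending from that same node — the sister group — is the single tip ASV2.

ASV2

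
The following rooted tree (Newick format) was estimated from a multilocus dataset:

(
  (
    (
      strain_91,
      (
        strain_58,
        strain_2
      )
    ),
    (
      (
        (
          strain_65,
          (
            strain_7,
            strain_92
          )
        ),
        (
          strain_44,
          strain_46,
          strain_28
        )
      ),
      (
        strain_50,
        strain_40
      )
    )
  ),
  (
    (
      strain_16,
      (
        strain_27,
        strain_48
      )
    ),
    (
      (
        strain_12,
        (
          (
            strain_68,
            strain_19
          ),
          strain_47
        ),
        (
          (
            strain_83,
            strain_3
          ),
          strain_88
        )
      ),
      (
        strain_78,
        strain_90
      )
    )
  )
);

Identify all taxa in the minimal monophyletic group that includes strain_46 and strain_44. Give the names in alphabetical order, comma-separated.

strain_28, strain_44, strain_46

Tracing strain_46: it sits inside (strain_44,strain_46,strain_28).
Tracing strain_44: it sits inside (strain_44,strain_46,strain_28).
The smallest clade enclosing both is (strain_44,strain_46,strain_28); the answer is its 3 terminal taxa in alphabetical order.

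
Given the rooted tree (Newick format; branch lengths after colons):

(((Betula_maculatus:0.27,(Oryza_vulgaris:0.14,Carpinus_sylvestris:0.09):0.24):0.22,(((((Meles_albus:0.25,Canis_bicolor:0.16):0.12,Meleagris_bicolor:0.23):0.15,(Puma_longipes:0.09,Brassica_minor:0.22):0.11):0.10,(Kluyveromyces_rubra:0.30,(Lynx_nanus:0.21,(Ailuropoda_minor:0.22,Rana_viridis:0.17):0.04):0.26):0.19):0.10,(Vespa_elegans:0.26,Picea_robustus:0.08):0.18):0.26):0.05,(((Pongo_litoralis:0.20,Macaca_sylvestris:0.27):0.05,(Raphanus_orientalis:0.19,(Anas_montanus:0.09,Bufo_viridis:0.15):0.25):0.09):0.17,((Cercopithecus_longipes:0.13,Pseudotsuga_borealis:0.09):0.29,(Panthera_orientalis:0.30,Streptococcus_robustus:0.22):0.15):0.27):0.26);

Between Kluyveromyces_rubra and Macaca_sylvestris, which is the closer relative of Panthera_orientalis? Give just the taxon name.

Macaca_sylvestris

The MRCA of Panthera_orientalis and Macaca_sylvestris subtends (((Pongo_litoralis,Macaca_sylvestris),(Raphanus_orientalis,(Anas_montanus,Bufo_viridis))),((Cercopithecus_longipes,Pseudotsuga_borealis),(Panthera_orientalis,Streptococcus_robustus))) (9 taxa).
The MRCA of Panthera_orientalis and Kluyveromyces_rubra is the root, subtending the entire tree (23 taxa).
The first is nested inside the second, so Panthera_orientalis shares a more recent common ancestor with Macaca_sylvestris.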